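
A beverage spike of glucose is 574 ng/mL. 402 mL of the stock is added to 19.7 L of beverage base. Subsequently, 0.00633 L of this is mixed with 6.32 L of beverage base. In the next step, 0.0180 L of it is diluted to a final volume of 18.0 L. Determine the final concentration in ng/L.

0.0115 ng/L

Overall dilution factor = 50.00 × 999.4 × 1000 = 5.00 × 10⁷.
574 ng/mL / 5.00 × 10⁷ = 1.15 × 10⁻⁵ ng/mL = 0.0115 ng/L.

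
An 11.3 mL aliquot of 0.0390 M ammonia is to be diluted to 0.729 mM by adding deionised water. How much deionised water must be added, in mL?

0.729 mM = 7.29 × 10⁻⁴ M.
V₂ = C₁V₁/C₂ = 0.0390 × 11.3 / 7.29 × 10⁻⁴ = 605 mL.
Diluent to add = V₂ − V₁ = 605 − 11.3 = 593 mL.

593 mL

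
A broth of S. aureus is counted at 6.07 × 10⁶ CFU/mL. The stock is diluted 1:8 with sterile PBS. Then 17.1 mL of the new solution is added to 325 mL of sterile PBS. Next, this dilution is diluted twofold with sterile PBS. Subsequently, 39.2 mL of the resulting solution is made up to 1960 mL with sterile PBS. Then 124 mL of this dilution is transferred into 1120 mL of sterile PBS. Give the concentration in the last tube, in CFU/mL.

Overall dilution factor = 8 × 20.01 × 2 × 50 × 10.03 = 1.61 × 10⁵.
6.07 × 10⁶ CFU/mL / 1.61 × 10⁵ = 37.8 CFU/mL.

37.8 CFU/mL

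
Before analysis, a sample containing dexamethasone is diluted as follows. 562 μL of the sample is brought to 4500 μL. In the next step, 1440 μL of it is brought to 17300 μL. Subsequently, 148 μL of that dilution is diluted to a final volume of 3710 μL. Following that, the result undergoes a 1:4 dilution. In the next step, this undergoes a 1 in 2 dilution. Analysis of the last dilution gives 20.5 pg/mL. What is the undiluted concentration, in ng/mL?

Overall dilution factor = 8.007 × 12.01 × 25.07 × 4 × 2 = 1.93 × 10⁴.
Original = 20.5 pg/mL × 1.93 × 10⁴ = 3.95 × 10⁵ pg/mL = 395 ng/mL.

395 ng/mL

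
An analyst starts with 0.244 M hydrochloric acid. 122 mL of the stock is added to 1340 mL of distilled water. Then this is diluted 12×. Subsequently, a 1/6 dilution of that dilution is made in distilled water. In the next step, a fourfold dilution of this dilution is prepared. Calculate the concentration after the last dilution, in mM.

0.0707 mM

Overall dilution factor = 11.98 × 12 × 6 × 4 = 3451.
0.244 M / 3451 = 7.07 × 10⁻⁵ M = 0.0707 mM.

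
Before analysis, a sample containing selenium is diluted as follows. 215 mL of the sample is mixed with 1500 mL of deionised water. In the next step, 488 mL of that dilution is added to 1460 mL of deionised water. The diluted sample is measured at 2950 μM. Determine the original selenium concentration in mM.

93.9 mM

Overall dilution factor = 7.977 × 3.992 = 31.8.
Original = 2950 μM × 31.8 = 9.39 × 10⁴ μM = 93.9 mM.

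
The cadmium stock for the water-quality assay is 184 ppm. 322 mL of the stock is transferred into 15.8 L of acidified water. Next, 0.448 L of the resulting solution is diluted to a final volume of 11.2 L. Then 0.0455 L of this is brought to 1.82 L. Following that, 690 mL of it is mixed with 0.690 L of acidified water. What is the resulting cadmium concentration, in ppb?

Overall dilution factor = 50.07 × 25 × 40 × 2 = 1.00 × 10⁵.
184 ppm / 1.00 × 10⁵ = 1.84 × 10⁻³ ppm = 1.84 ppb.

1.84 ppb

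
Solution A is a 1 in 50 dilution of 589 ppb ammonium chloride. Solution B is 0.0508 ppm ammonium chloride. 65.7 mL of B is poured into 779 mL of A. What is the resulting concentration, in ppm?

0.0148 ppm

C_A = 589 ppb / 50 = 11.8 ppb.
C_B = 0.0508 ppm = 50.8 ppb.
C_mix = (C_A·V_A + C_B·V_B)/(V_A + V_B) = (11.8×779 + 50.8×65.7) / 844.7 = 14.8 ppb = 0.0148 ppm.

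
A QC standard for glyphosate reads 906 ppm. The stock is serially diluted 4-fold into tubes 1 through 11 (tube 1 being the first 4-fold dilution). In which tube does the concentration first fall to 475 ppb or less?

tube 6

Tube n has concentration 906 ppm / 4ⁿ.
Need 4ⁿ ≥ 906 ppm / 475 ppb = 1907, so n ≥ 5.45.
First such tube: n = 6.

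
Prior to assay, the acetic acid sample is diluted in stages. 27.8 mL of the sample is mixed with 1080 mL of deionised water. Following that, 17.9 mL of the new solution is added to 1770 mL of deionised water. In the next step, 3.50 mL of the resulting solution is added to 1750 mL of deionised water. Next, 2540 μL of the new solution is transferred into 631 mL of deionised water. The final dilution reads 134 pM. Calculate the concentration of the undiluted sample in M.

0.0666 M

Overall dilution factor = 39.85 × 99.88 × 501 × 249.4 = 4.97 × 10⁸.
Original = 134 pM × 4.97 × 10⁸ = 6.66 × 10¹⁰ pM = 0.0666 M.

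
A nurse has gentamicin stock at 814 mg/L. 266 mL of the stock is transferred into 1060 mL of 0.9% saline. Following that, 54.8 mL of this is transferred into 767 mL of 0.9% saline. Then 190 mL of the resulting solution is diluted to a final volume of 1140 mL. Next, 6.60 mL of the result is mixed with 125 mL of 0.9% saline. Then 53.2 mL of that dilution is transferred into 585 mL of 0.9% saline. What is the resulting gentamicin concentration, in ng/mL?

Overall dilution factor = 4.985 × 15.00 × 6 × 19.94 × 12.00 = 1.07 × 10⁵.
814 mg/L / 1.07 × 10⁵ = 7.59 × 10⁻³ mg/L = 7.59 ng/mL.

7.59 ng/mL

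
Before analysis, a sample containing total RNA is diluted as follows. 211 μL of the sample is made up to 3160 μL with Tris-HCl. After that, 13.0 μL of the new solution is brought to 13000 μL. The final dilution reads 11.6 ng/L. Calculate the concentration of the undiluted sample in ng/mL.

174 ng/mL

Overall dilution factor = 14.98 × 1000 = 1.50 × 10⁴.
Original = 11.6 ng/L × 1.50 × 10⁴ = 1.74 × 10⁵ ng/L = 174 ng/mL.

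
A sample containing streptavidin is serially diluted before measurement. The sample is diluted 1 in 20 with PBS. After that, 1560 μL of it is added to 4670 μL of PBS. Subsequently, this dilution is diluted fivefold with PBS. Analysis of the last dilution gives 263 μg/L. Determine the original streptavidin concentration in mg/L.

105 mg/L

Overall dilution factor = 20 × 3.994 × 5 = 399.
Original = 263 μg/L × 399 = 1.05 × 10⁵ μg/L = 105 mg/L.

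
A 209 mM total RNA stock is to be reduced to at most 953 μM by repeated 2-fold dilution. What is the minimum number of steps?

Need 2ⁿ ≥ 219, so n ≥ log(219)/log(2) = 7.78.
Minimum whole steps: n = 8.

8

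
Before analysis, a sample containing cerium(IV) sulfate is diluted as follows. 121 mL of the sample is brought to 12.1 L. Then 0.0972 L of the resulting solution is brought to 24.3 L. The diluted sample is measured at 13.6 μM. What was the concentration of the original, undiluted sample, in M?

0.340 M

Overall dilution factor = 100 × 250 = 2.50 × 10⁴.
Original = 13.6 μM × 2.50 × 10⁴ = 3.40 × 10⁵ μM = 0.340 M.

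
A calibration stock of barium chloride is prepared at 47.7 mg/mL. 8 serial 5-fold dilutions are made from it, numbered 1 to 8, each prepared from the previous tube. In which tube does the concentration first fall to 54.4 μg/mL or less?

Tube n has concentration 47.7 mg/mL / 5ⁿ.
Need 5ⁿ ≥ 47.7 mg/mL / 54.4 μg/mL = 877, so n ≥ 4.21.
First such tube: n = 5.

tube 5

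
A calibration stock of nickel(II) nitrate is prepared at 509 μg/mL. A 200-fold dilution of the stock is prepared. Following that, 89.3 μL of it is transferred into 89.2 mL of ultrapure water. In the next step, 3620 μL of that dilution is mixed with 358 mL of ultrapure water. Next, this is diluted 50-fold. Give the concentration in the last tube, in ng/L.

Overall dilution factor = 200 × 999.9 × 99.90 × 50 = 9.99 × 10⁸.
509 μg/mL / 9.99 × 10⁸ = 5.10 × 10⁻⁷ μg/mL = 0.510 ng/L.

0.510 ng/L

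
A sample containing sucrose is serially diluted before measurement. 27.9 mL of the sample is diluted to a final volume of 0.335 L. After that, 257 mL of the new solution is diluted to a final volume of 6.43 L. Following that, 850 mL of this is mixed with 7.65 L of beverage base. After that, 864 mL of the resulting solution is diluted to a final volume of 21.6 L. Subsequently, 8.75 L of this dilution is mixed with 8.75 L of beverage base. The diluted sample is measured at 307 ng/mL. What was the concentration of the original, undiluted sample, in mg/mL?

46.1 mg/mL

Overall dilution factor = 12.01 × 25.02 × 10 × 25 × 2 = 1.50 × 10⁵.
Original = 307 ng/mL × 1.50 × 10⁵ = 4.61 × 10⁷ ng/mL = 46.1 mg/mL.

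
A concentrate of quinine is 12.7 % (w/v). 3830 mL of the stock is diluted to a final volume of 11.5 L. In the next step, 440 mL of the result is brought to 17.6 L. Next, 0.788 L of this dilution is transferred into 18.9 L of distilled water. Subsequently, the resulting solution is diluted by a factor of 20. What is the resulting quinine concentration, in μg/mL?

2.12 μg/mL

Overall dilution factor = 3.003 × 40 × 24.98 × 20 = 6.00 × 10⁴.
12.7 % (w/v) / 6.00 × 10⁴ = 2.12 × 10⁻⁴ % (w/v) = 2.12 μg/mL.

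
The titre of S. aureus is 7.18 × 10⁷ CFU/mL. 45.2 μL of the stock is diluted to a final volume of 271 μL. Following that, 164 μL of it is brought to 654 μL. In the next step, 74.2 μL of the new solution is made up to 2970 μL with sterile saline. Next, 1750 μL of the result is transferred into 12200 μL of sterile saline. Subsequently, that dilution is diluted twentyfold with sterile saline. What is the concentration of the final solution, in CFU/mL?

471 CFU/mL

Overall dilution factor = 5.996 × 3.988 × 40.03 × 7.971 × 20 = 1.53 × 10⁵.
7.18 × 10⁷ CFU/mL / 1.53 × 10⁵ = 471 CFU/mL.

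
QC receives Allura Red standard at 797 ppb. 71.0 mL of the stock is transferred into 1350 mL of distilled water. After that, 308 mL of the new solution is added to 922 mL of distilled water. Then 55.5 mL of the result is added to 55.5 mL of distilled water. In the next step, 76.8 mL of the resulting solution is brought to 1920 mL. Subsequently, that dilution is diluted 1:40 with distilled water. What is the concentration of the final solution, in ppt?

4.99 ppt

Overall dilution factor = 20.01 × 3.994 × 2 × 25 × 40 = 1.60 × 10⁵.
797 ppb / 1.60 × 10⁵ = 4.99 × 10⁻³ ppb = 4.99 ppt.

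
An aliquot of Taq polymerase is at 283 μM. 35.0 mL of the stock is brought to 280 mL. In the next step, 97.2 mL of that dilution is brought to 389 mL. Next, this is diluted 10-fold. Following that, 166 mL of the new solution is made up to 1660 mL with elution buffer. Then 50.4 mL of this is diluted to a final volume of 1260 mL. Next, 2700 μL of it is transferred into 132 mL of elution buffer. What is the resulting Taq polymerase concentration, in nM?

0.0709 nM

Overall dilution factor = 8 × 4.002 × 10 × 10 × 25 × 49.89 = 3.99 × 10⁶.
283 μM / 3.99 × 10⁶ = 7.09 × 10⁻⁵ μM = 0.0709 nM.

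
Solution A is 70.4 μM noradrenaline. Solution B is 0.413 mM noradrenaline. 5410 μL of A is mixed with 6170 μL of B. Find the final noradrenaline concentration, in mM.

0.253 mM

C_B = 0.413 mM = 413 μM.
C_mix = (C_A·V_A + C_B·V_B)/(V_A + V_B) = (70.4×5410 + 413×6170) / 11580 = 253 μM = 0.253 mM.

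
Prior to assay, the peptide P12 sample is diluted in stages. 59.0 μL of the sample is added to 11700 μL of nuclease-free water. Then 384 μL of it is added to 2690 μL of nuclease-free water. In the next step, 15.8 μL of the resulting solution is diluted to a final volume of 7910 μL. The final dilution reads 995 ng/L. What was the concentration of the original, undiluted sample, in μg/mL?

795 μg/mL

Overall dilution factor = 199.3 × 8.005 × 500.6 = 7.99 × 10⁵.
Original = 995 ng/L × 7.99 × 10⁵ = 7.95 × 10⁸ ng/L = 795 μg/mL.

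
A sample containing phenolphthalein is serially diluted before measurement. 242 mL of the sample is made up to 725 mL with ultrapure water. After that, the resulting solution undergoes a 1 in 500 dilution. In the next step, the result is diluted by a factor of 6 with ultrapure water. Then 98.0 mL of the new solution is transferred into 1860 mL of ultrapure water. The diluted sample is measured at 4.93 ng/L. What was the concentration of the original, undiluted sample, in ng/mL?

Overall dilution factor = 2.996 × 500 × 6 × 19.98 = 1.80 × 10⁵.
Original = 4.93 ng/L × 1.80 × 10⁵ = 8.85 × 10⁵ ng/L = 885 ng/mL.

885 ng/mL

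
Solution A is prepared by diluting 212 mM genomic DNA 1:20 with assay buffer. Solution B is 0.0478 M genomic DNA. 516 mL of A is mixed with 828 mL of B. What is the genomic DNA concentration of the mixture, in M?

C_A = 212 mM / 20 = 10.6 mM.
C_B = 0.0478 M = 47.8 mM.
C_mix = (C_A·V_A + C_B·V_B)/(V_A + V_B) = (10.6×516 + 47.8×828) / 1344 = 33.5 mM = 0.0335 M.

0.0335 M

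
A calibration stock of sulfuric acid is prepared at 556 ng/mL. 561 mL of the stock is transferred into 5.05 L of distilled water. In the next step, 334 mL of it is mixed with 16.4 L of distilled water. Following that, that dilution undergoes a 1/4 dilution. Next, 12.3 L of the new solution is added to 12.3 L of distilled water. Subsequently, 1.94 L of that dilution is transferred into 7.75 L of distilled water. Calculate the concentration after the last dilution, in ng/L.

Overall dilution factor = 10.00 × 50.10 × 4 × 2 × 4.995 = 2.00 × 10⁴.
556 ng/mL / 2.00 × 10⁴ = 0.0278 ng/mL = 27.8 ng/L.

27.8 ng/L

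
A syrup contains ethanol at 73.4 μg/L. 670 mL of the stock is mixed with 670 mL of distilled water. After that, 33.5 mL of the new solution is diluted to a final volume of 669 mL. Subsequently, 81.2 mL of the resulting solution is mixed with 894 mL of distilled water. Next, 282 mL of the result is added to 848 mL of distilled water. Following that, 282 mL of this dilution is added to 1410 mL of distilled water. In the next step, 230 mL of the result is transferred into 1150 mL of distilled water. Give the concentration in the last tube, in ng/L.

1.06 ng/L

Overall dilution factor = 2 × 19.97 × 12.01 × 4.007 × 6 × 6 = 6.92 × 10⁴.
73.4 μg/L / 6.92 × 10⁴ = 1.06 × 10⁻³ μg/L = 1.06 ng/L.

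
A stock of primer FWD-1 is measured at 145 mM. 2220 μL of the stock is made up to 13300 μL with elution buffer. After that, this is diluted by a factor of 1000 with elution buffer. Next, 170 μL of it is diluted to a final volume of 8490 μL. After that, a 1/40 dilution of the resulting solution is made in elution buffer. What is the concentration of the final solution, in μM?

0.0121 μM

Overall dilution factor = 5.991 × 1000 × 49.94 × 40 = 1.20 × 10⁷.
145 mM / 1.20 × 10⁷ = 1.21 × 10⁻⁵ mM = 0.0121 μM.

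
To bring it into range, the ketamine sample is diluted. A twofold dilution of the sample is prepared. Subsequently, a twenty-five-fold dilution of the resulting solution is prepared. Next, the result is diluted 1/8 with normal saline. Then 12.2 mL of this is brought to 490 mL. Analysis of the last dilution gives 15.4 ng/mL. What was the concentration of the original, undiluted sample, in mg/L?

247 mg/L

Overall dilution factor = 2 × 25 × 8 × 40.16 = 1.61 × 10⁴.
Original = 15.4 ng/mL × 1.61 × 10⁴ = 2.47 × 10⁵ ng/mL = 247 mg/L.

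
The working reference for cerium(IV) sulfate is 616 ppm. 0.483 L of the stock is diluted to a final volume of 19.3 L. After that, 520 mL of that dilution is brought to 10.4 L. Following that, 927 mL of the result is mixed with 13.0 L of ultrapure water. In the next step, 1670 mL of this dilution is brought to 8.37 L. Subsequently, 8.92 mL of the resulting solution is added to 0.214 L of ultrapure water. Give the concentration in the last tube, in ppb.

Overall dilution factor = 39.96 × 20 × 15.02 × 5.012 × 24.99 = 1.50 × 10⁶.
616 ppm / 1.50 × 10⁶ = 4.10 × 10⁻⁴ ppm = 0.410 ppb.

0.410 ppb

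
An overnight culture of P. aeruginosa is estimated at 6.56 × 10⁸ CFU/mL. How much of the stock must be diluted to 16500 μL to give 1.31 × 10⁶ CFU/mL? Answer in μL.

V₁ = C₂V₂/C₁ = 1.31 × 10⁶ × 16500 / 6.56 × 10⁸ = 32.9 μL.

32.9 μL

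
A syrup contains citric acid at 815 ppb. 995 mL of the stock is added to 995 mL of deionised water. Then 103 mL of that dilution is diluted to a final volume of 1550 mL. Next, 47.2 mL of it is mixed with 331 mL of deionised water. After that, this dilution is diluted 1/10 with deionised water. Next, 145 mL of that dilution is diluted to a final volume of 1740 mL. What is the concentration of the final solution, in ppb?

Overall dilution factor = 2 × 15.05 × 8.013 × 10 × 12 = 2.89 × 10⁴.
815 ppb / 2.89 × 10⁴ = 0.0282 ppb.

0.0282 ppb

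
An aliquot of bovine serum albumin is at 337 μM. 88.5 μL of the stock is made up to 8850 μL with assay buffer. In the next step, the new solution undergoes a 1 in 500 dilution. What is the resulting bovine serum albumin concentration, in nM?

Overall dilution factor = 100 × 500 = 5.00 × 10⁴.
337 μM / 5.00 × 10⁴ = 6.74 × 10⁻³ μM = 6.74 nM.

6.74 nM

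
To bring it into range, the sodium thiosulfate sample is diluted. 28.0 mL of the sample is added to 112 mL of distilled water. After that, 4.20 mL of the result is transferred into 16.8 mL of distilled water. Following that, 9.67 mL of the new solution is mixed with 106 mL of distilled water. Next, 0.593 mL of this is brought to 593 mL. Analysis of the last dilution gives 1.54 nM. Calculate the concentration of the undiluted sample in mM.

Overall dilution factor = 5 × 5 × 11.96 × 1000 = 2.99 × 10⁵.
Original = 1.54 nM × 2.99 × 10⁵ = 4.61 × 10⁵ nM = 0.461 mM.

0.461 mM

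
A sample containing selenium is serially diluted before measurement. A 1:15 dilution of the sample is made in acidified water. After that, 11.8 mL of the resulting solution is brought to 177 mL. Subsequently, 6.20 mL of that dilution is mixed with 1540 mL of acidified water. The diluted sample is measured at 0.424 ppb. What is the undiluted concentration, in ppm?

23.8 ppm

Overall dilution factor = 15 × 15 × 249.4 = 5.61 × 10⁴.
Original = 0.424 ppb × 5.61 × 10⁴ = 2.38 × 10⁴ ppb = 23.8 ppm.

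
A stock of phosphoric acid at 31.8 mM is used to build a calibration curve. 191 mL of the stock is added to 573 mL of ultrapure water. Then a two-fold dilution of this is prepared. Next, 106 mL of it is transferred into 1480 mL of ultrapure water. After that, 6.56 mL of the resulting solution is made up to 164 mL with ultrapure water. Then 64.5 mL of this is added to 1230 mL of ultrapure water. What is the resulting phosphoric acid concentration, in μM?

0.529 μM

Overall dilution factor = 4 × 2 × 14.96 × 25 × 20.07 = 6.01 × 10⁴.
31.8 mM / 6.01 × 10⁴ = 5.29 × 10⁻⁴ mM = 0.529 μM.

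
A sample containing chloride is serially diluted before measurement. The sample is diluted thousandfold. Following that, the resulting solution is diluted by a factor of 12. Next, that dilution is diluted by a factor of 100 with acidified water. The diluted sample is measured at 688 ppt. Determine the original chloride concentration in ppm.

Overall dilution factor = 1000 × 12 × 100 = 1.20 × 10⁶.
Original = 688 ppt × 1.20 × 10⁶ = 8.26 × 10⁸ ppt = 826 ppm.

826 ppm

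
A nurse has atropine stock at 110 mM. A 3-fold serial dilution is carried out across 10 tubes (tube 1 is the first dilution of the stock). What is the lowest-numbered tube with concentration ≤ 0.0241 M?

tube 2

Tube n has concentration 110 mM / 3ⁿ.
Need 3ⁿ ≥ 110 mM / 0.0241 M = 4.56, so n ≥ 1.38.
First such tube: n = 2.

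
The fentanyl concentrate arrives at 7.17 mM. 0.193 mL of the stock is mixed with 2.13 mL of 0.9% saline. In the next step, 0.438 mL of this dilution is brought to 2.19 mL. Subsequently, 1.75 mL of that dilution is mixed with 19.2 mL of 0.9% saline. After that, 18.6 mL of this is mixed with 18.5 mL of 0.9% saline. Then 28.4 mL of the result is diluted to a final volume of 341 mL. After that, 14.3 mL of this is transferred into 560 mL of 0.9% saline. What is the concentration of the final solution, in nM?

10.3 nM

Overall dilution factor = 12.04 × 5 × 11.97 × 1.995 × 12.01 × 40.16 = 6.93 × 10⁵.
7.17 mM / 6.93 × 10⁵ = 1.03 × 10⁻⁵ mM = 10.3 nM.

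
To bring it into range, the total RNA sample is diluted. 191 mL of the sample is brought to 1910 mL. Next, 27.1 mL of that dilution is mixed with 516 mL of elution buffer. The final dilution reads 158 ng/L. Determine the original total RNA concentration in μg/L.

Overall dilution factor = 10 × 20.04 = 200.
Original = 158 ng/L × 200 = 3.17 × 10⁴ ng/L = 31.7 μg/L.

31.7 μg/L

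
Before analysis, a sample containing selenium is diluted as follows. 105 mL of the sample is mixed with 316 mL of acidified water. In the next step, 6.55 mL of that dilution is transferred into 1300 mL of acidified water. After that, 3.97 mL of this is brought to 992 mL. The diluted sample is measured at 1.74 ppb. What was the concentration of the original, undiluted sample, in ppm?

Overall dilution factor = 4.010 × 199.5 × 249.9 = 2.00 × 10⁵.
Original = 1.74 ppb × 2.00 × 10⁵ = 3.48 × 10⁵ ppb = 348 ppm.

348 ppm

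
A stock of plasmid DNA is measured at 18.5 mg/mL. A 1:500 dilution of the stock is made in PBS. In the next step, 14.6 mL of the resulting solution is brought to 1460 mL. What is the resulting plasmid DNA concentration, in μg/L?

370 μg/L

Overall dilution factor = 500 × 100 = 5.00 × 10⁴.
18.5 mg/mL / 5.00 × 10⁴ = 3.70 × 10⁻⁴ mg/mL = 370 μg/L.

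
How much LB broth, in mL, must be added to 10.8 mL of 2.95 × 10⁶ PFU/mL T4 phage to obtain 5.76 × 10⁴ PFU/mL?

542 mL

V₂ = C₁V₁/C₂ = 2.95 × 10⁶ × 10.8 / 5.76 × 10⁴ = 553 mL.
Diluent to add = V₂ − V₁ = 553 − 10.8 = 542 mL.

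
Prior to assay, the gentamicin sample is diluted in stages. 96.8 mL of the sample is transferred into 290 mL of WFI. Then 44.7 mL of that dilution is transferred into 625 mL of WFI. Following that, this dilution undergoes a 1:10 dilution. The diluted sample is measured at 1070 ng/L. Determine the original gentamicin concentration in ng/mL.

641 ng/mL

Overall dilution factor = 3.996 × 14.98 × 10 = 599.
Original = 1070 ng/L × 599 = 6.41 × 10⁵ ng/L = 641 ng/mL.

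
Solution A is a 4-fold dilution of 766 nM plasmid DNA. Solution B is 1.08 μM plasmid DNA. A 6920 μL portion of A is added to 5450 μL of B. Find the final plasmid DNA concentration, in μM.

C_A = 766 nM / 4 = 192 nM.
C_B = 1.08 μM = 1080 nM.
C_mix = (C_A·V_A + C_B·V_B)/(V_A + V_B) = (192×6920 + 1080×5450) / 12370 = 583 nM = 0.583 μM.

0.583 μM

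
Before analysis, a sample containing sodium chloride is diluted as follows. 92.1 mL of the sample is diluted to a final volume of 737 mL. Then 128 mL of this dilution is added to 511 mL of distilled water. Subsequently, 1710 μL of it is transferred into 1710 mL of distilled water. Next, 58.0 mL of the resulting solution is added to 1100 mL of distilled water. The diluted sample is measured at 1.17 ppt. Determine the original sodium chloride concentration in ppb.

Overall dilution factor = 8.002 × 4.992 × 1001 × 19.97 = 7.98 × 10⁵.
Original = 1.17 ppt × 7.98 × 10⁵ = 9.34 × 10⁵ ppt = 934 ppb.

934 ppb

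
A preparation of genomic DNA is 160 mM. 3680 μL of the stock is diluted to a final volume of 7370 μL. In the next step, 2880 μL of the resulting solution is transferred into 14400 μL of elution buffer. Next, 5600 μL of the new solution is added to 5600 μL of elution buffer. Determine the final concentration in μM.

Overall dilution factor = 2.003 × 6 × 2 = 24.0.
160 mM / 24.0 = 6.66 mM = 6660 μM.

6660 μM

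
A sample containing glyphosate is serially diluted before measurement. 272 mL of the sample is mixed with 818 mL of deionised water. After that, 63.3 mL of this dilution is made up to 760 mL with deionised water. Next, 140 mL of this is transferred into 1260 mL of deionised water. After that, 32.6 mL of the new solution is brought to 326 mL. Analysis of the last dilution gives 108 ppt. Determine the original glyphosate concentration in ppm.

0.520 ppm

Overall dilution factor = 4.007 × 12.01 × 10 × 10 = 4811.
Original = 108 ppt × 4811 = 5.20 × 10⁵ ppt = 0.520 ppm.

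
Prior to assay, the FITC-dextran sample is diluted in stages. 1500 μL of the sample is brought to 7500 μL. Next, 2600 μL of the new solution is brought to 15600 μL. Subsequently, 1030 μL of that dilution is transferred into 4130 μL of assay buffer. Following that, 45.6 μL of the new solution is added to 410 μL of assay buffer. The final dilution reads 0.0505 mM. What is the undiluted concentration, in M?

0.0758 M

Overall dilution factor = 5 × 6 × 5.010 × 9.991 = 1502.
Original = 0.0505 mM × 1502 = 75.8 mM = 0.0758 M.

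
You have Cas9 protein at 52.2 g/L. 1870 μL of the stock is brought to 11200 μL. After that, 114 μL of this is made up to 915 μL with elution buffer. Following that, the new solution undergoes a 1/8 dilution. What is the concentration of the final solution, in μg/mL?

136 μg/mL

Overall dilution factor = 5.989 × 8.026 × 8 = 385.
52.2 g/L / 385 = 0.136 g/L = 136 μg/mL.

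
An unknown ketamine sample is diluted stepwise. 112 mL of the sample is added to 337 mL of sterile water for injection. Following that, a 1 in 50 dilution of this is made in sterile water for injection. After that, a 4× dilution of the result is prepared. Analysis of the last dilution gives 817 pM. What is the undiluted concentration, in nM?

655 nM

Overall dilution factor = 4.009 × 50 × 4 = 802.
Original = 817 pM × 802 = 6.55 × 10⁵ pM = 655 nM.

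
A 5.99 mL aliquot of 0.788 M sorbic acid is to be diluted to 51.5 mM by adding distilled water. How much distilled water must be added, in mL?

85.7 mL

51.5 mM = 0.0515 M.
V₂ = C₁V₁/C₂ = 0.788 × 5.99 / 0.0515 = 91.7 mL.
Diluent to add = V₂ − V₁ = 91.7 − 5.99 = 85.7 mL.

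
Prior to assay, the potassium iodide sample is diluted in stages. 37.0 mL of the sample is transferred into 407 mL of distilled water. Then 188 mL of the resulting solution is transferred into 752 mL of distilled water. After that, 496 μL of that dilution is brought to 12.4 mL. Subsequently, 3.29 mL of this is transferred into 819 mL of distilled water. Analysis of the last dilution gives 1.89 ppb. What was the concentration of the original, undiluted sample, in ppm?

Overall dilution factor = 12 × 5 × 25 × 249.9 = 3.75 × 10⁵.
Original = 1.89 ppb × 3.75 × 10⁵ = 7.09 × 10⁵ ppb = 709 ppm.

709 ppm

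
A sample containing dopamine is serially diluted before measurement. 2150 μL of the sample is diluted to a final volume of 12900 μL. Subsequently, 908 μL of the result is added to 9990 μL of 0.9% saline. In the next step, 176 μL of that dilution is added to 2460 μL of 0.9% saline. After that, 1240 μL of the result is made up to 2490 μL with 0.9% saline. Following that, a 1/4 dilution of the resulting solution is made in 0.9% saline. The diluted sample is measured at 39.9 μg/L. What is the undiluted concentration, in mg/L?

346 mg/L

Overall dilution factor = 6 × 12.00 × 14.98 × 2.008 × 4 = 8663.
Original = 39.9 μg/L × 8663 = 3.46 × 10⁵ μg/L = 346 mg/L.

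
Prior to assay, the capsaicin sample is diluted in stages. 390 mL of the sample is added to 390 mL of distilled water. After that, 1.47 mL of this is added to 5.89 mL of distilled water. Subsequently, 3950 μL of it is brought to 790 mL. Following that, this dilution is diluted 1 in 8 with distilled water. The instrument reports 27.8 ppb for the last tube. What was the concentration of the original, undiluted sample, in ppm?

445 ppm

Overall dilution factor = 2 × 5.007 × 200 × 8 = 1.60 × 10⁴.
Original = 27.8 ppb × 1.60 × 10⁴ = 4.45 × 10⁵ ppb = 445 ppm.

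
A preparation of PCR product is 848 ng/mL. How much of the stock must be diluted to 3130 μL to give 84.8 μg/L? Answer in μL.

84.8 μg/L = 84.8 ng/mL.
V₁ = C₂V₂/C₁ = 84.8 × 3130 / 848 = 313 μL.

313 μL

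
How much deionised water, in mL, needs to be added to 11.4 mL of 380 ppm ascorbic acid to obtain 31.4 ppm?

V₂ = C₁V₁/C₂ = 380 × 11.4 / 31.4 = 138 mL.
Diluent to add = V₂ − V₁ = 138 − 11.4 = 127 mL.

127 mL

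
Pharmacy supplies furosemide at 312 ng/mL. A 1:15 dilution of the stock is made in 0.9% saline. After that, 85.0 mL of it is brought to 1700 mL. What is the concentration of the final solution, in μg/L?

1.04 μg/L

Overall dilution factor = 15 × 20 = 300.
312 ng/mL / 300 = 1.04 ng/mL = 1.04 μg/L.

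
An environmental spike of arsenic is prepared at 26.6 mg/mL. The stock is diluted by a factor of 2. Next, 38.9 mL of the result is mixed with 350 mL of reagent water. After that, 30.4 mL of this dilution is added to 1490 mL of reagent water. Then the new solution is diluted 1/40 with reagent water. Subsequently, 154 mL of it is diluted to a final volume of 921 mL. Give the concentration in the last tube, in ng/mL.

Overall dilution factor = 2 × 9.997 × 50.01 × 40 × 5.981 = 2.39 × 10⁵.
26.6 mg/mL / 2.39 × 10⁵ = 1.11 × 10⁻⁴ mg/mL = 111 ng/mL.

111 ng/mL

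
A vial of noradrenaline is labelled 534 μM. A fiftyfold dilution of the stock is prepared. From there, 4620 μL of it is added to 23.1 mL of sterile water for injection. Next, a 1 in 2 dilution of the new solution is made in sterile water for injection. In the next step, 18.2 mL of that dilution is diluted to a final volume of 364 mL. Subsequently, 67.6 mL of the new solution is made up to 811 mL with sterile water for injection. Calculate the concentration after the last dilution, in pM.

3710 pM

Overall dilution factor = 50 × 6 × 2 × 20 × 12.00 = 1.44 × 10⁵.
534 μM / 1.44 × 10⁵ = 3.71 × 10⁻³ μM = 3710 pM.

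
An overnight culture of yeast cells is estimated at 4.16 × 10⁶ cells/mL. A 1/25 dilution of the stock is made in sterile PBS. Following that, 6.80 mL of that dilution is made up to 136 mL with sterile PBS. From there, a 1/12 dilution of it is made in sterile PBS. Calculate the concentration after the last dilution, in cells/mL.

Overall dilution factor = 25 × 20 × 12 = 6000.
4.16 × 10⁶ cells/mL / 6000 = 693 cells/mL.

693 cells/mL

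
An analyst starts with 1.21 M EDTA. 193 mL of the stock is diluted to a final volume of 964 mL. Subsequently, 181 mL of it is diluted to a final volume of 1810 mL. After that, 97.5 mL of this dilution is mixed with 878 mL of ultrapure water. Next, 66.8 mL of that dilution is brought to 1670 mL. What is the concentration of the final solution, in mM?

0.0969 mM

Overall dilution factor = 4.995 × 10 × 10.01 × 25 = 1.25 × 10⁴.
1.21 M / 1.25 × 10⁴ = 9.69 × 10⁻⁵ M = 0.0969 mM.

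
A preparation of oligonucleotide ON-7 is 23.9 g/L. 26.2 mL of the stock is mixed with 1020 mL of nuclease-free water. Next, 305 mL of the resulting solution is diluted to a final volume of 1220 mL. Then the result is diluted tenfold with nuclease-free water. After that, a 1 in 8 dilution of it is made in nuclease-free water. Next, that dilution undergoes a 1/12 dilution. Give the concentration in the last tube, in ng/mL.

Overall dilution factor = 39.93 × 4 × 10 × 8 × 12 = 1.53 × 10⁵.
23.9 g/L / 1.53 × 10⁵ = 1.56 × 10⁻⁴ g/L = 156 ng/mL.

156 ng/mL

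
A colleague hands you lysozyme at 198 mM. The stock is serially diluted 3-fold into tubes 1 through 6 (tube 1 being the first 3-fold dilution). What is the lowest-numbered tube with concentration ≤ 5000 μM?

tube 4

Tube n has concentration 198 mM / 3ⁿ.
Need 3ⁿ ≥ 198 mM / 5000 μM = 39.6, so n ≥ 3.35.
First such tube: n = 4.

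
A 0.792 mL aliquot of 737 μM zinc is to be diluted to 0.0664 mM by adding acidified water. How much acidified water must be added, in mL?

0.0664 mM = 66.4 μM.
V₂ = C₁V₁/C₂ = 737 × 0.792 / 66.4 = 8.79 mL.
Diluent to add = V₂ − V₁ = 8.79 − 0.792 = 8.00 mL.

8.00 mL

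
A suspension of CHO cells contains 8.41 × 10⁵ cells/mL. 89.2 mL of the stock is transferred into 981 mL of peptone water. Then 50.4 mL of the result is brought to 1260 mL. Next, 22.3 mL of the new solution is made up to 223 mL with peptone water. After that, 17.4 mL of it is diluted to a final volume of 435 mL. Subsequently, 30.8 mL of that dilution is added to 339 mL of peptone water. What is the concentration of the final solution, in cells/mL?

Overall dilution factor = 12.00 × 25 × 10 × 25 × 12.01 = 9.00 × 10⁵.
8.41 × 10⁵ cells/mL / 9.00 × 10⁵ = 0.934 cells/mL.

0.934 cells/mL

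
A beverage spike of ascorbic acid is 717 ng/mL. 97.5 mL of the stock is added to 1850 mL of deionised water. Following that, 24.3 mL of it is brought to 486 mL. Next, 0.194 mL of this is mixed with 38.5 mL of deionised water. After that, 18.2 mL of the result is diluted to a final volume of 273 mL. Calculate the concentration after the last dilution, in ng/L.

0.600 ng/L

Overall dilution factor = 19.97 × 20 × 199.5 × 15 = 1.20 × 10⁶.
717 ng/mL / 1.20 × 10⁶ = 6.00 × 10⁻⁴ ng/mL = 0.600 ng/L.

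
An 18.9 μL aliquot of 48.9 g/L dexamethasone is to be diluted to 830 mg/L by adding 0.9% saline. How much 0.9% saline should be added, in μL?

1090 μL

830 mg/L = 0.830 g/L.
V₂ = C₁V₁/C₂ = 48.9 × 18.9 / 0.830 = 1114 μL.
Diluent to add = V₂ − V₁ = 1114 − 18.9 = 1090 μL.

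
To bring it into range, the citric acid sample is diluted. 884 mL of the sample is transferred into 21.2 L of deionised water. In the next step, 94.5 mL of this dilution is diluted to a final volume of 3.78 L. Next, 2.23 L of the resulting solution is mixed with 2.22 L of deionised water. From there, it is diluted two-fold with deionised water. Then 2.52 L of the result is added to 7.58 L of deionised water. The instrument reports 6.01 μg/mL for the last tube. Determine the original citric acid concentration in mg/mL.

96.1 mg/mL

Overall dilution factor = 24.98 × 40 × 1.996 × 2 × 4.008 = 1.60 × 10⁴.
Original = 6.01 μg/mL × 1.60 × 10⁴ = 9.61 × 10⁴ μg/mL = 96.1 mg/mL.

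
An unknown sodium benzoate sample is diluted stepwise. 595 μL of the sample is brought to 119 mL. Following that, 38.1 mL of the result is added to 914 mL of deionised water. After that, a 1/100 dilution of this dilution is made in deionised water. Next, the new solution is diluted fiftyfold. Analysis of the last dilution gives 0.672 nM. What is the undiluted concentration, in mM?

16.8 mM

Overall dilution factor = 200 × 24.99 × 100 × 50 = 2.50 × 10⁷.
Original = 0.672 nM × 2.50 × 10⁷ = 1.68 × 10⁷ nM = 16.8 mM.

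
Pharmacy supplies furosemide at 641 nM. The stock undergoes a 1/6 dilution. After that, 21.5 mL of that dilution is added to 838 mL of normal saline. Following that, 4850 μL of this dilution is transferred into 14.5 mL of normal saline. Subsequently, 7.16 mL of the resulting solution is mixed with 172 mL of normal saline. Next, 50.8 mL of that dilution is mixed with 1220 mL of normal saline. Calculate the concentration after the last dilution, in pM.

1.07 pM

Overall dilution factor = 6 × 39.98 × 3.990 × 25.02 × 25.02 = 5.99 × 10⁵.
641 nM / 5.99 × 10⁵ = 1.07 × 10⁻³ nM = 1.07 pM.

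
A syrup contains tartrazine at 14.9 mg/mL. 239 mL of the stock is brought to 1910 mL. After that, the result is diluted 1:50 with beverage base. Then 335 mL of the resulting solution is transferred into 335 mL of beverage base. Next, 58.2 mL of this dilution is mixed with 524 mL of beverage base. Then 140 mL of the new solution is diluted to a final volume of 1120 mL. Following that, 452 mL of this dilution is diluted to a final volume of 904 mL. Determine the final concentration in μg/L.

Overall dilution factor = 7.992 × 50 × 2 × 10.00 × 8 × 2 = 1.28 × 10⁵.
14.9 mg/mL / 1.28 × 10⁵ = 1.16 × 10⁻⁴ mg/mL = 116 μg/L.

116 μg/L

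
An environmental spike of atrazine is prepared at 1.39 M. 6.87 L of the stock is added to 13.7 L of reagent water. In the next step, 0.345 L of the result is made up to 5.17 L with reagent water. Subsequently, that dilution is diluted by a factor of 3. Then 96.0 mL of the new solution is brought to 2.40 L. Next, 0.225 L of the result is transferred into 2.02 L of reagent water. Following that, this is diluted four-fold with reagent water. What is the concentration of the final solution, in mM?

Overall dilution factor = 2.994 × 14.99 × 3 × 25 × 9.978 × 4 = 1.34 × 10⁵.
1.39 M / 1.34 × 10⁵ = 1.03 × 10⁻⁵ M = 0.0103 mM.

0.0103 mM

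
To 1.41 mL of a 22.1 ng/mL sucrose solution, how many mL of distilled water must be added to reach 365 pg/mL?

84.0 mL

365 pg/mL = 0.365 ng/mL.
V₂ = C₁V₁/C₂ = 22.1 × 1.41 / 0.365 = 85.4 mL.
Diluent to add = V₂ − V₁ = 85.4 − 1.41 = 84.0 mL.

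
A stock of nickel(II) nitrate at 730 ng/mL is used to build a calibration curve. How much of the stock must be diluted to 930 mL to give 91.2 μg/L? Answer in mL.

91.2 μg/L = 91.2 ng/mL.
V₁ = C₂V₂/C₁ = 91.2 × 930 / 730 = 116 mL.

116 mL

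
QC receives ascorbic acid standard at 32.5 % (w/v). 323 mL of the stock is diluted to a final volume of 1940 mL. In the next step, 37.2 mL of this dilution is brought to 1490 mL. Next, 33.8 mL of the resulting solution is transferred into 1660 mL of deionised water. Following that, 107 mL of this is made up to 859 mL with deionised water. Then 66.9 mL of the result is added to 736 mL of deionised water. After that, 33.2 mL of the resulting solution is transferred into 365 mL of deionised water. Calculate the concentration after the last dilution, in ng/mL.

23.3 ng/mL

Overall dilution factor = 6.006 × 40.05 × 50.11 × 8.028 × 12.00 × 11.99 = 1.39 × 10⁷.
32.5 % (w/v) / 1.39 × 10⁷ = 2.33 × 10⁻⁶ % (w/v) = 23.3 ng/mL.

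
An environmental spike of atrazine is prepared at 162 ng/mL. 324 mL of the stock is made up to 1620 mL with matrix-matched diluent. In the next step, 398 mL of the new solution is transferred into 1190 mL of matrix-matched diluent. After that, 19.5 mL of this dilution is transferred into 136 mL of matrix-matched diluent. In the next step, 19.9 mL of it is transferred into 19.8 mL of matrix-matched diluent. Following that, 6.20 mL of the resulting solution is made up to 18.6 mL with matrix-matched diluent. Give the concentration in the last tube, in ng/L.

170 ng/L

Overall dilution factor = 5 × 3.990 × 7.974 × 1.995 × 3 = 952.
162 ng/mL / 952 = 0.170 ng/mL = 170 ng/L.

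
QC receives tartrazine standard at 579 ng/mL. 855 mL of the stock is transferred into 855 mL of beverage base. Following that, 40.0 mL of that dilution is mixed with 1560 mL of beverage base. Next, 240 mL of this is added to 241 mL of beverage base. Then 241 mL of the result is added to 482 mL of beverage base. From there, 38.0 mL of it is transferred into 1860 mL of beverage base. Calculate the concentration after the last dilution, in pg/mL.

24.1 pg/mL

Overall dilution factor = 2 × 40 × 2.004 × 3 × 49.95 = 2.40 × 10⁴.
579 ng/mL / 2.40 × 10⁴ = 0.0241 ng/mL = 24.1 pg/mL.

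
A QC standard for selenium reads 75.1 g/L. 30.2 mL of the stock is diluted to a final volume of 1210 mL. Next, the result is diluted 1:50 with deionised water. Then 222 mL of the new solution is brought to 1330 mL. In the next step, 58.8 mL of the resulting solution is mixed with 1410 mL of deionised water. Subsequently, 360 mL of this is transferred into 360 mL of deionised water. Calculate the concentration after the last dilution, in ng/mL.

Overall dilution factor = 40.07 × 50 × 5.991 × 24.98 × 2 = 6.00 × 10⁵.
75.1 g/L / 6.00 × 10⁵ = 1.25 × 10⁻⁴ g/L = 125 ng/mL.

125 ng/mL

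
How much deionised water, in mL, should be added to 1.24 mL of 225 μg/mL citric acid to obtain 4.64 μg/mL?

V₂ = C₁V₁/C₂ = 225 × 1.24 / 4.64 = 60.1 mL.
Diluent to add = V₂ − V₁ = 60.1 − 1.24 = 58.9 mL.

58.9 mL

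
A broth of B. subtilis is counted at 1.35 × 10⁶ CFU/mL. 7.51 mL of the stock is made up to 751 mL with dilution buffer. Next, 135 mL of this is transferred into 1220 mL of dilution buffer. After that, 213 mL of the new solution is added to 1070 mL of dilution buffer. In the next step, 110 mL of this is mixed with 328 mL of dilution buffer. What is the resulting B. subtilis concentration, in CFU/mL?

Overall dilution factor = 100 × 10.04 × 6.023 × 3.982 = 2.41 × 10⁴.
1.35 × 10⁶ CFU/mL / 2.41 × 10⁴ = 56.1 CFU/mL.

56.1 CFU/mL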